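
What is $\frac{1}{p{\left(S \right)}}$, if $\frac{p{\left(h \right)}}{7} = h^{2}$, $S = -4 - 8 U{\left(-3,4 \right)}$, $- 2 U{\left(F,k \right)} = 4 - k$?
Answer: $\frac{1}{112} \approx 0.0089286$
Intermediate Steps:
$U{\left(F,k \right)} = -2 + \frac{k}{2}$ ($U{\left(F,k \right)} = - \frac{4 - k}{2} = -2 + \frac{k}{2}$)
$S = -4$ ($S = -4 - 8 \left(-2 + \frac{1}{2} \cdot 4\right) = -4 - 8 \left(-2 + 2\right) = -4 - 0 = -4 + 0 = -4$)
$p{\left(h \right)} = 7 h^{2}$
$\frac{1}{p{\left(S \right)}} = \frac{1}{7 \left(-4\right)^{2}} = \frac{1}{7 \cdot 16} = \frac{1}{112}$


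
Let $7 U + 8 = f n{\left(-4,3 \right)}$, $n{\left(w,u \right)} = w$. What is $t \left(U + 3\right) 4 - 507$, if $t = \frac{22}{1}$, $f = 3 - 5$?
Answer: $-243$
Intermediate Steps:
$f = -2$
$t = 22$ ($t = 22 \cdot 1 = 22$)
$U = 0$ ($U = - \frac{8}{7} + \frac{\left(-2\right) \left(-4\right)}{7} = - \frac{8}{7} + \frac{1}{7} \cdot 8 = - \frac{8}{7} + \frac{8}{7} = 0$)
$t \left(U + 3\right) 4 - 507 = 22 \left(0 + 3\right) 4 - 507 = 22 \cdot 3 \cdot 4 - 507 = 22 \cdot 12 - 507 = 264 - 507 = -243$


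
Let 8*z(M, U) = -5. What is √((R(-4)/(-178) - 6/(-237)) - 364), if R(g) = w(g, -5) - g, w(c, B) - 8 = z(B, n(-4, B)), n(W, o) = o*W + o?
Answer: I*√287939734435/28124 ≈ 19.08*I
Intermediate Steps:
n(W, o) = o + W*o (n(W, o) = W*o + o = o + W*o)
z(M, U) = -5/8 (z(M, U) = (⅛)*(-5) = -5/8)
w(c, B) = 59/8 (w(c, B) = 8 - 5/8 = 59/8)
R(g) = 59/8 - g
√((R(-4)/(-178) - 6/(-237)) - 364) = √(((59/8 - 1*(-4))/(-178) - 6/(-237)) - 364) = √(((59/8 + 4)*(-1/178) - 6*(-1/237)) - 364) = √(((91/8)*(-1/178) + 2/79) - 364) = √((-91/1424 + 2/79) - 364) = √(-4341/112496 - 364) = √(-40952885/112496) = I*√287939734435/28124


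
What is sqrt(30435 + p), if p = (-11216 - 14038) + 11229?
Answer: sqrt(16410) ≈ 128.10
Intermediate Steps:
p = -14025 (p = -25254 + 11229 = -14025)
sqrt(30435 + p) = sqrt(30435 - 14025) = sqrt(16410)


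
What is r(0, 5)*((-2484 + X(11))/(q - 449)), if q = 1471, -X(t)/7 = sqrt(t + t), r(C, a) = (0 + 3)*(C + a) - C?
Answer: -18630/511 - 15*sqrt(22)/146 ≈ -36.940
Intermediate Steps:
r(C, a) = 2*C + 3*a (r(C, a) = 3*(C + a) - C = (3*C + 3*a) - C = 2*C + 3*a)
X(t) = -7*sqrt(2)*sqrt(t) (X(t) = -7*sqrt(t + t) = -7*sqrt(2)*sqrt(t))
r(0, 5)*((-2484 + X(11))/(q - 449)) = (2*0 + 3*5)*((-2484 - 7*sqrt(2)*sqrt(11))/(1471 - 449)) = (0 + 15)*((-2484 - 7*sqrt(22))/1022) = 15*((-2484 - 7*sqrt(22))*(1/1022)) = 15*(-1242/511 - sqrt(22)/146) = -18630/511 - 15*sqrt(22)/146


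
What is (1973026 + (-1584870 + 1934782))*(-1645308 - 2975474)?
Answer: -10733790097516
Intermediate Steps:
(1973026 + (-1584870 + 1934782))*(-1645308 - 2975474) = (1973026 + 349912)*(-4620782) = 2322938*(-4620782) = -10733790097516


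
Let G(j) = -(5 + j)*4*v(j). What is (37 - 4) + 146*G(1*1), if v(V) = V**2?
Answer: -3471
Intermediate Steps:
G(j) = -j**2*(20 + 4*j) (G(j) = -(5 + j)*4*j**2 = -(20 + 4*j)*j**2 = -j**2*(20 + 4*j))
(37 - 4) + 146*G(1*1) = (37 - 4) + 146*(4*(1*1)**2*(-5 - 1)) = 33 + 146*(4*1**2*(-5 - 1*1)) = 33 + 146*(4*1*(-5 - 1)) = 33 + 146*(4*1*(-6)) = 33 + 146*(-24) = 33 - 3504 = -3471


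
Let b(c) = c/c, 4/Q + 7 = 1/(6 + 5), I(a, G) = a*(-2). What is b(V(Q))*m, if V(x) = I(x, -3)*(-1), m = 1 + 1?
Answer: 2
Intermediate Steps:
I(a, G) = -2*a
m = 2
Q = -11/19 (Q = 4/(-7 + 1/(6 + 5)) = 4/(-7 + 1/11) = 4/(-76/11) = 4*(-11/76) = -11/19 ≈ -0.57895)
V(x) = 2*x (V(x) = -2*x*(-1) = 2*x)
b(c) = 1
b(V(Q))*m = 1*2 = 2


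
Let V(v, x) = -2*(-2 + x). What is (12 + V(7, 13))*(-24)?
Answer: 240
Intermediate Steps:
V(v, x) = 4 - 2*x
(12 + V(7, 13))*(-24) = (12 + (4 - 2*13))*(-24) = (12 + (4 - 26))*(-24) = (12 - 22)*(-24) = -10*(-24) = 240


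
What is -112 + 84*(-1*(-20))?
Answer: 1568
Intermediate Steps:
-112 + 84*(-1*(-20)) = -112 + 84*20 = -112 + 1680 = 1568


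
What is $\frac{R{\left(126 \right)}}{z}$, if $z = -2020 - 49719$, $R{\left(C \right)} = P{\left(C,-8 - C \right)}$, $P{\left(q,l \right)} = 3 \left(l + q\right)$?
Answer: $\frac{24}{51739} \approx 0.00046387$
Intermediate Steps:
$P{\left(q,l \right)} = 3 l + 3 q$
$R{\left(C \right)} = -24$ ($R{\left(C \right)} = 3 \left(-8 - C\right) + 3 C = \left(-24 - 3 C\right) + 3 C = -24$)
$z = -51739$
$\frac{R{\left(126 \right)}}{z} = - \frac{24}{-51739} = \left(-24\right) \left(- \frac{1}{51739}\right) = \frac{24}{51739}$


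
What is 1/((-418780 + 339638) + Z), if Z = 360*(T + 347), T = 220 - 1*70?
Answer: 1/99778 ≈ 1.0022e-5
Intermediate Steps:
T = 150 (T = 220 - 70 = 150)
Z = 178920 (Z = 360*(150 + 347) = 360*497 = 178920)
1/((-418780 + 339638) + Z) = 1/((-418780 + 339638) + 178920) = 1/(-79142 + 178920) = 1/99778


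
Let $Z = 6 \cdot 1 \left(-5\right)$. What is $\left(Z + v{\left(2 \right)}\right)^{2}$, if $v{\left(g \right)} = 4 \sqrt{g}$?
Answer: $932 - 240 \sqrt{2} \approx 592.59$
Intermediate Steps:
$Z = -30$ ($Z = 6 \left(-5\right) = -30$)
$\left(Z + v{\left(2 \right)}\right)^{2} = \left(-30 + 4 \sqrt{2}\right)^{2}$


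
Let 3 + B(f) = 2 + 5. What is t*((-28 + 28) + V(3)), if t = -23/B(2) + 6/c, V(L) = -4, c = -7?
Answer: 185/7 ≈ 26.429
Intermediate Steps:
B(f) = 4 (B(f) = -3 + (2 + 5) = -3 + 7 = 4)
t = -185/28 (t = -23/4 + 6/(-7) = -23*¼ + 6*(-⅐) = -23/4 - 6/7 = -185/28 ≈ -6.6071)
t*((-28 + 28) + V(3)) = -185*((-28 + 28) - 4)/28 = -185*(0 - 4)/28 = -185/28*(-4) = 185/7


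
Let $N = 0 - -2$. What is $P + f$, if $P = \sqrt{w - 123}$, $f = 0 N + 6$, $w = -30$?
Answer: $6 + 3 i \sqrt{17} \approx 6.0 + 12.369 i$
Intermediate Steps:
$N = 2$ ($N = 0 + 2 = 2$)
$f = 6$ ($f = 0 \cdot 2 + 6 = 0 + 6 = 6$)
$P = 3 i \sqrt{17}$ ($P = \sqrt{-30 - 123} = \sqrt{-153} = 3 i \sqrt{17} \approx 12.369 i$)
$P + f = 3 i \sqrt{17} + 6 = 6 + 3 i \sqrt{17}$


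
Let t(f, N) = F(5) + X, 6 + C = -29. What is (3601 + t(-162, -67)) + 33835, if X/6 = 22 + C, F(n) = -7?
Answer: 37351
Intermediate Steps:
C = -35 (C = -6 - 29 = -35)
X = -78 (X = 6*(22 - 35) = 6*(-13) = -78)
t(f, N) = -85 (t(f, N) = -7 - 78 = -85)
(3601 + t(-162, -67)) + 33835 = (3601 - 85) + 33835 = 3516 + 33835 = 37351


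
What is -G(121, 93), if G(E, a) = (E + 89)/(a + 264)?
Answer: -10/17 ≈ -0.58823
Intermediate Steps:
G(E, a) = (89 + E)/(264 + a)
-G(121, 93) = -(89 + 121)/(264 + 93) = -210/357 = -1*10/17 = -10/17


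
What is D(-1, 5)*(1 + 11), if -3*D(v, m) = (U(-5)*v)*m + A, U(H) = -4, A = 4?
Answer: -96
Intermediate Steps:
D(v, m) = -4/3 + 4*m*v/3 (D(v, m) = -((-4*v)*m + 4)/3 = -(-4*m*v + 4)/3 = -(4 - 4*m*v)/3 = -4/3 + 4*m*v/3)
D(-1, 5)*(1 + 11) = (-4/3 + (4/3)*5*(-1))*(1 + 11) = (-4/3 - 20/3)*12 = -8*12 = -96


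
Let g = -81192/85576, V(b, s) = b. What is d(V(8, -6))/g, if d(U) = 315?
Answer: -1123185/3383 ≈ -332.01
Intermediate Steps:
g = -10149/10697 (g = -81192*1/85576 = -10149/10697 ≈ -0.94877)
d(V(8, -6))/g = 315/(-10149/10697) = 315*(-10697/10149) = -1123185/3383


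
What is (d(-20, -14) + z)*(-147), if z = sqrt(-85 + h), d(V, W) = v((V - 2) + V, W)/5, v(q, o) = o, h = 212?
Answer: 2058/5 - 147*sqrt(127) ≈ -1245.0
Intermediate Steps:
d(V, W) = W/5
z = sqrt(127) (z = sqrt(-85 + 212) = sqrt(127) ≈ 11.269)
(d(-20, -14) + z)*(-147) = ((1/5)*(-14) + sqrt(127))*(-147) = (-14/5 + sqrt(127))*(-147) = 2058/5 - 147*sqrt(127)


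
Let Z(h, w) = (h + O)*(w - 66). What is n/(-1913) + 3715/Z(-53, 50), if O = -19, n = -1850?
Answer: 9237995/2203776 ≈ 4.1919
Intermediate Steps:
Z(h, w) = (-66 + w)*(-19 + h) (Z(h, w) = (h - 19)*(w - 66) = (-19 + h)*(-66 + w) = (-66 + w)*(-19 + h))
n/(-1913) + 3715/Z(-53, 50) = -1850/(-1913) + 3715/(1254 - 66*(-53) - 19*50 - 53*50) = -1850*(-1/1913) + 3715/(1254 + 3498 - 950 - 2650) = 1850/1913 + 3715/1152 = 9237995/2203776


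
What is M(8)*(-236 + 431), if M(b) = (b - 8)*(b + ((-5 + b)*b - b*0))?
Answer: 0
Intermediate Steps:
M(b) = (-8 + b)*(b + b*(-5 + b)) (M(b) = (-8 + b)*(b + (b*(-5 + b) - 1*0)) = (-8 + b)*(b + (b*(-5 + b) + 0)) = (-8 + b)*(b + b*(-5 + b)))
M(8)*(-236 + 431) = (8*(32 + 8**2 - 12*8))*(-236 + 431) = (8*(32 + 64 - 96))*195 = (8*0)*195 = 0*195 = 0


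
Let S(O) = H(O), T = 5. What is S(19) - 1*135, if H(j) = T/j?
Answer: -2560/19 ≈ -134.74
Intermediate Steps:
H(j) = 5/j
S(O) = 5/O
S(19) - 1*135 = 5/19 - 1*135 = 5*(1/19) - 135 = 5/19 - 135 = -2560/19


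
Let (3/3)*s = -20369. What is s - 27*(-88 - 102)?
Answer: -15239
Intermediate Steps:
s = -20369
s - 27*(-88 - 102) = -20369 - 27*(-88 - 102) = -20369 - 27*(-190) = -20369 + 5130 = -15239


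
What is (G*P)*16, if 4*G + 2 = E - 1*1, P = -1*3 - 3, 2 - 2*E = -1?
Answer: 36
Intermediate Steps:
E = 3/2 (E = 1 - ½*(-1) = 1 + ½ = 3/2 ≈ 1.5000)
P = -6 (P = -3 - 3 = -6)
G = -3/8 (G = -½ + (3/2 - 1*1)/4 = -½ + (3/2 - 1)/4 = -½ + (¼)*(½) = -½ + ⅛ = -3/8 ≈ -0.37500)
(G*P)*16 = -3/8*(-6)*16 = (9/4)*16 = 36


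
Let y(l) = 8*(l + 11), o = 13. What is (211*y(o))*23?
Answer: 931776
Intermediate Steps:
y(l) = 88 + 8*l (y(l) = 8*(11 + l) = 88 + 8*l)
(211*y(o))*23 = (211*(88 + 8*13))*23 = (211*(88 + 104))*23 = (211*192)*23 = 40512*23 = 931776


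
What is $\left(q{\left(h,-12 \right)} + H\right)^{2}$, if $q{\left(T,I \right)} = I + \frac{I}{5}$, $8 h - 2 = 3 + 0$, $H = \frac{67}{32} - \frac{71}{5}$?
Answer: $\frac{17986081}{25600} \approx 702.58$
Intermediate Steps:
$H = - \frac{1937}{160}$ ($H = 67 \cdot \frac{1}{32} - \frac{71}{5} = \frac{67}{32} - \frac{71}{5} = - \frac{1937}{160} \approx -12.106$)
$h = \frac{5}{8}$ ($h = \frac{1}{4} + \frac{3 + 0}{8} = \frac{1}{4} + \frac{1}{8} \cdot 3 = \frac{1}{4} + \frac{3}{8} = \frac{5}{8} \approx 0.625$)
$q{\left(T,I \right)} = \frac{6 I}{5}$ ($q{\left(T,I \right)} = I + I \frac{1}{5} = I + \frac{I}{5} = \frac{6 I}{5}$)
$\left(q{\left(h,-12 \right)} + H\right)^{2} = \left(\frac{6}{5} \left(-12\right) - \frac{1937}{160}\right)^{2} = \left(- \frac{72}{5} - \frac{1937}{160}\right)^{2} = \left(- \frac{4241}{160}\right)^{2} = \frac{17986081}{25600}$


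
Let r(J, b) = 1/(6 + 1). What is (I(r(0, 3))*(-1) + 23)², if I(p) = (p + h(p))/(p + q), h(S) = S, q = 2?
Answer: 117649/225 ≈ 522.88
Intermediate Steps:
r(J, b) = ⅐ (r(J, b) = 1/7 = ⅐)
I(p) = 2*p/(2 + p) (I(p) = (p + p)/(p + 2) = (2*p)/(2 + p) = 2*p/(2 + p))
(I(r(0, 3))*(-1) + 23)² = ((2*(⅐)/(2 + ⅐))*(-1) + 23)² = ((2*(⅐)/(15/7))*(-1) + 23)² = ((2*(⅐)*(7/15))*(-1) + 23)² = ((2/15)*(-1) + 23)² = (-2/15 + 23)² = (343/15)² = 117649/225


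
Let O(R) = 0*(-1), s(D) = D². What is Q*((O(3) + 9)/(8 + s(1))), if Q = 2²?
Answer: 4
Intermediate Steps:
O(R) = 0
Q = 4
Q*((O(3) + 9)/(8 + s(1))) = 4*((0 + 9)/(8 + 1²)) = 4*(9/(8 + 1)) = 4*(9/9) = 4*(9*(⅑)) = 4*1 = 4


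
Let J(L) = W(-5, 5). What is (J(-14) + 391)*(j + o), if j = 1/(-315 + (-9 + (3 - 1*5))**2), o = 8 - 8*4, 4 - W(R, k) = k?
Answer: -908115/97 ≈ -9362.0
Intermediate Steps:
W(R, k) = 4 - k
J(L) = -1 (J(L) = 4 - 1*5 = 4 - 5 = -1)
o = -24 (o = 8 - 32 = -24)
j = -1/194 (j = 1/(-315 + (-9 + (3 - 5))**2) = 1/(-315 + (-9 - 2)**2) = 1/(-315 + (-11)**2) = 1/(-315 + 121) = 1/(-194) = -1/194 ≈ -0.0051546)
(J(-14) + 391)*(j + o) = (-1 + 391)*(-1/194 - 24) = 390*(-4657/194) = -908115/97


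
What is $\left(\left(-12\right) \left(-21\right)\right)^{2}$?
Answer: $63504$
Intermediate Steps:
$\left(\left(-12\right) \left(-21\right)\right)^{2} = 252^{2} = 63504$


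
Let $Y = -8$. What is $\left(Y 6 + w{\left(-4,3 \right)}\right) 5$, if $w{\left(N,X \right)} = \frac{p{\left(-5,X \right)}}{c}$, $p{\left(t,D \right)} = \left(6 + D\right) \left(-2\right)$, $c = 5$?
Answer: $-258$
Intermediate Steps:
$p{\left(t,D \right)} = -12 - 2 D$
$w{\left(N,X \right)} = - \frac{12}{5} - \frac{2 X}{5}$ ($w{\left(N,X \right)} = \frac{-12 - 2 X}{5} = \left(-12 - 2 X\right) \frac{1}{5} = - \frac{12}{5} - \frac{2 X}{5}$)
$\left(Y 6 + w{\left(-4,3 \right)}\right) 5 = \left(\left(-8\right) 6 - \frac{18}{5}\right) 5 = \left(-48 - \frac{18}{5}\right) 5 = \left(- \frac{258}{5}\right) 5 = -258$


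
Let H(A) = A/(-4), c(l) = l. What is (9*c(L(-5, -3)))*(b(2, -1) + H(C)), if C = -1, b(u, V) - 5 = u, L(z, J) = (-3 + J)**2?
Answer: 2349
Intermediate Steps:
b(u, V) = 5 + u
H(A) = -A/4 (H(A) = A*(-1/4) = -A/4)
(9*c(L(-5, -3)))*(b(2, -1) + H(C)) = (9*(-3 - 3)**2)*((5 + 2) - 1/4*(-1)) = (9*(-6)**2)*(7 + 1/4) = (9*36)*(29/4) = 324*(29/4) = 2349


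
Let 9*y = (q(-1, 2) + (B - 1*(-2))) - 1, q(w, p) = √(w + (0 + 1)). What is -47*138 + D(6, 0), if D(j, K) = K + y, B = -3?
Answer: -58376/9 ≈ -6486.2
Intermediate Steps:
q(w, p) = √(1 + w) (q(w, p) = √(w + 1) = √(1 + w))
y = -2/9 (y = ((√(1 - 1) + (-3 - 1*(-2))) - 1)/9 = ((√0 + (-3 + 2)) - 1)/9 = ((0 - 1) - 1)/9 = (-1 - 1)/9 = (⅑)*(-2) = -2/9 ≈ -0.22222)
D(j, K) = -2/9 + K (D(j, K) = K - 2/9 = -2/9 + K)
-47*138 + D(6, 0) = -47*138 + (-2/9 + 0) = -6486 - 2/9 = -58376/9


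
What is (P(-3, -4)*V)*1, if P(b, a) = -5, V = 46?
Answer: -230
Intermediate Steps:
(P(-3, -4)*V)*1 = -5*46*1 = -230*1 = -230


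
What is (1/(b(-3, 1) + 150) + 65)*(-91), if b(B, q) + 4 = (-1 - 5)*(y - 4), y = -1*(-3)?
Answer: -899171/152 ≈ -5915.6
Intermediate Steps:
y = 3
b(B, q) = 2 (b(B, q) = -4 + (-1 - 5)*(3 - 4) = -4 - 6*(-1) = -4 + 6 = 2)
(1/(b(-3, 1) + 150) + 65)*(-91) = (1/(2 + 150) + 65)*(-91) = (1/152 + 65)*(-91) = (9881/152)*(-91) = -899171/152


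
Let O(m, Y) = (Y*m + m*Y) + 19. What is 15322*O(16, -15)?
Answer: -7063442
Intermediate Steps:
O(m, Y) = 19 + 2*Y*m (O(m, Y) = (Y*m + Y*m) + 19 = 2*Y*m + 19 = 19 + 2*Y*m)
15322*O(16, -15) = 15322*(19 + 2*(-15)*16) = 15322*(19 - 480) = 15322*(-461) = -7063442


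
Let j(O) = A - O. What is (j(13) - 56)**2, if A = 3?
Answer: 4356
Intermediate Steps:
j(O) = 3 - O
(j(13) - 56)**2 = ((3 - 1*13) - 56)**2 = ((3 - 13) - 56)**2 = (-10 - 56)**2 = (-66)**2 = 4356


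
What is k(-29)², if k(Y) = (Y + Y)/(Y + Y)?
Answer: 1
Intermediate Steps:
k(Y) = 1 (k(Y) = (2*Y)/((2*Y)) = (2*Y)*(1/(2*Y)) = 1)
k(-29)² = 1² = 1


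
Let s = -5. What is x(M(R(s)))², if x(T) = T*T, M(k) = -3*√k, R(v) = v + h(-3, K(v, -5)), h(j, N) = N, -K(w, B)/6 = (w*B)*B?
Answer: 44957025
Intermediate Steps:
K(w, B) = -6*w*B² (K(w, B) = -6*w*B*B = -6*B*w*B = -6*w*B²)
R(v) = -149*v (R(v) = v - 6*v*(-5)² = v - 6*v*25 = v - 150*v = -149*v)
x(T) = T²
x(M(R(s)))² = ((-3*√745)²)² = 6705² = 44957025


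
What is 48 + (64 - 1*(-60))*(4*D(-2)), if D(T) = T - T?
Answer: 48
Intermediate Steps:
D(T) = 0
48 + (64 - 1*(-60))*(4*D(-2)) = 48 + (64 - 1*(-60))*(4*0) = 48 + (64 + 60)*0 = 48 + 124*0 = 48 + 0 = 48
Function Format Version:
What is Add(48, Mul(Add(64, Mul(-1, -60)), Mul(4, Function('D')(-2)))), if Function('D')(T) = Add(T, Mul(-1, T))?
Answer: 48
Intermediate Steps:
Function('D')(T) = 0
Add(48, Mul(Add(64, Mul(-1, -60)), Mul(4, Function('D')(-2)))) = Add(48, Mul(Add(64, Mul(-1, -60)), Mul(4, 0))) = Add(48, Mul(Add(64, 60), 0)) = Add(48, Mul(124, 0)) = Add(48, 0) = 48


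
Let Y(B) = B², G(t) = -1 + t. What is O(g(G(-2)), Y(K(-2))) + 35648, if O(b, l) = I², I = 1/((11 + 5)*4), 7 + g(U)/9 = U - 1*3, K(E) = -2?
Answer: 146014209/4096 ≈ 35648.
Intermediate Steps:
g(U) = -90 + 9*U (g(U) = -63 + 9*(U - 1*3) = -63 + 9*(U - 3) = -63 + 9*(-3 + U) = -63 + (-27 + 9*U) = -90 + 9*U)
I = 1/64 (I = (¼)/16 = (1/16)*(¼) = 1/64 ≈ 0.015625)
O(b, l) = 1/4096 (O(b, l) = (1/64)² = 1/4096)
O(g(G(-2)), Y(K(-2))) + 35648 = 1/4096 + 35648 = 146014209/4096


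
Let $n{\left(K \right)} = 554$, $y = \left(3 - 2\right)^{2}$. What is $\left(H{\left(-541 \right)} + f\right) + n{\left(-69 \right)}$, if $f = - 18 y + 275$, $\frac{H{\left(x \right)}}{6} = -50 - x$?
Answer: $3757$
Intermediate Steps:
$H{\left(x \right)} = -300 - 6 x$ ($H{\left(x \right)} = 6 \left(-50 - x\right) = -300 - 6 x$)
$y = 1$ ($y = 1^{2} = 1$)
$f = 257$ ($f = \left(-18\right) 1 + 275 = -18 + 275 = 257$)
$\left(H{\left(-541 \right)} + f\right) + n{\left(-69 \right)} = \left(\left(-300 - -3246\right) + 257\right) + 554 = \left(\left(-300 + 3246\right) + 257\right) + 554 = \left(2946 + 257\right) + 554 = 3203 + 554 = 3757$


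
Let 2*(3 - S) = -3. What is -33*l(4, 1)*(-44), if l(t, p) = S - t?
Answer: 726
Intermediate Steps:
S = 9/2 (S = 3 - ½*(-3) = 3 + 3/2 = 9/2 ≈ 4.5000)
l(t, p) = 9/2 - t
-33*l(4, 1)*(-44) = -33*(9/2 - 1*4)*(-44) = -33*(9/2 - 4)*(-44) = -33*½*(-44) = -33/2*(-44) = 726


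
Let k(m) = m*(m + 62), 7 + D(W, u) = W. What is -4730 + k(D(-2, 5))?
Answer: -5207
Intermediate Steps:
D(W, u) = -7 + W
k(m) = m*(62 + m)
-4730 + k(D(-2, 5)) = -4730 + (-7 - 2)*(62 + (-7 - 2)) = -4730 - 9*(62 - 9) = -4730 - 9*53 = -4730 - 477 = -5207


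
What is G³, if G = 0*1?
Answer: 0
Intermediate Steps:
G = 0
G³ = 0³ = 0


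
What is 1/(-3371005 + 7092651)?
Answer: 1/3721646 ≈ 2.6870e-7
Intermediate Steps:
1/(-3371005 + 7092651) = 1/3721646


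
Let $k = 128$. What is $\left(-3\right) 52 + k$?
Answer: $-28$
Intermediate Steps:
$\left(-3\right) 52 + k = \left(-3\right) 52 + 128 = -156 + 128 = -28$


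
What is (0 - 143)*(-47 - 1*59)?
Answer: 15158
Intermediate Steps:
(0 - 143)*(-47 - 1*59) = -143*(-47 - 59) = -143*(-106) = 15158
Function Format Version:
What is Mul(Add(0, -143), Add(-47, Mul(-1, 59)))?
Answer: 15158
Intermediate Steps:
Mul(Add(0, -143), Add(-47, Mul(-1, 59))) = Mul(-143, Add(-47, -59)) = Mul(-143, -106) = 15158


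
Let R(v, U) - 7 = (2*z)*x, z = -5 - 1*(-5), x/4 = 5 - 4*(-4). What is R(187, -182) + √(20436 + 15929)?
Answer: 7 + √36365 ≈ 197.70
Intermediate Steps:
x = 84 (x = 4*(5 - 4*(-4)) = 4*(5 - 1*(-16)) = 4*(5 + 16) = 4*21 = 84)
z = 0 (z = -5 + 5 = 0)
R(v, U) = 7 (R(v, U) = 7 + (2*0)*84 = 7 + 0*84 = 7 + 0 = 7)
R(187, -182) + √(20436 + 15929) = 7 + √(20436 + 15929) = 7 + √36365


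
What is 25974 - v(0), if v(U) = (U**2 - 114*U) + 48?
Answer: 25926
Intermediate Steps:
v(U) = 48 + U**2 - 114*U
25974 - v(0) = 25974 - (48 + 0**2 - 114*0) = 25974 - (48 + 0 + 0) = 25974 - 1*48 = 25974 - 48 = 25926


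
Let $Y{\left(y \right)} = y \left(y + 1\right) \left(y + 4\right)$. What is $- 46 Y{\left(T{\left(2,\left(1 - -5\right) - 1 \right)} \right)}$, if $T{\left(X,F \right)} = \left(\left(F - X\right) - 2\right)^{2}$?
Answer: $-460$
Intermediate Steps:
$T{\left(X,F \right)} = \left(-2 + F - X\right)^{2}$
$Y{\left(y \right)} = y \left(1 + y\right) \left(4 + y\right)$
$- 46 Y{\left(T{\left(2,\left(1 - -5\right) - 1 \right)} \right)} = - 46 \left(2 + 2 - \left(\left(1 - -5\right) - 1\right)\right)^{2} \left(4 + \left(\left(2 + 2 - \left(\left(1 - -5\right) - 1\right)\right)^{2}\right)^{2} + 5 \left(2 + 2 - \left(\left(1 - -5\right) - 1\right)\right)^{2}\right) = - 46 \left(2 + 2 - \left(\left(1 + 5\right) - 1\right)\right)^{2} \left(4 + \left(\left(2 + 2 - \left(\left(1 + 5\right) - 1\right)\right)^{2}\right)^{2} + 5 \left(2 + 2 - \left(\left(1 + 5\right) - 1\right)\right)^{2}\right) = - 46 \left(2 + 2 - \left(6 - 1\right)\right)^{2} \left(4 + \left(\left(2 + 2 - \left(6 - 1\right)\right)^{2}\right)^{2} + 5 \left(2 + 2 - \left(6 - 1\right)\right)^{2}\right) = - 46 \left(2 + 2 - 5\right)^{2} \left(4 + \left(\left(2 + 2 - 5\right)^{2}\right)^{2} + 5 \left(2 + 2 - 5\right)^{2}\right) = - 46 \left(-1\right)^{2} \left(4 + \left(\left(-1\right)^{2}\right)^{2} + 5 \left(-1\right)^{2}\right) = - 46 \cdot 1 \left(4 + 1^{2} + 5 \cdot 1\right) = - 46 \cdot 1 \left(4 + 1 + 5\right) = - 46 \cdot 1 \cdot 10 = \left(-46\right) 10 = -460$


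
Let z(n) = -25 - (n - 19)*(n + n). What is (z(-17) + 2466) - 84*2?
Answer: 1049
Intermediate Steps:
z(n) = -25 - 2*n*(-19 + n) (z(n) = -25 - (-19 + n)*2*n = -25 - 2*n*(-19 + n))
(z(-17) + 2466) - 84*2 = ((-25 - 2*(-17)² + 38*(-17)) + 2466) - 84*2 = ((-25 - 2*289 - 646) + 2466) - 168 = ((-25 - 578 - 646) + 2466) - 168 = (-1249 + 2466) - 168 = 1217 - 168 = 1049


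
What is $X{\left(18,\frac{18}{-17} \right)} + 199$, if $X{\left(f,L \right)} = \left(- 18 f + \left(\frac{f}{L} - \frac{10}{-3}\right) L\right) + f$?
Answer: $- \frac{1573}{17} \approx -92.529$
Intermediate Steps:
$X{\left(f,L \right)} = - 17 f + L \left(\frac{10}{3} + \frac{f}{L}\right)$ ($X{\left(f,L \right)} = \left(- 18 f + \left(\frac{f}{L} - - \frac{10}{3}\right) L\right) + f = \left(- 18 f + \left(\frac{f}{L} + \frac{10}{3}\right) L\right) + f = \left(- 18 f + \left(\frac{10}{3} + \frac{f}{L}\right) L\right) + f = \left(- 18 f + L \left(\frac{10}{3} + \frac{f}{L}\right)\right) + f = - 17 f + L \left(\frac{10}{3} + \frac{f}{L}\right)$)
$X{\left(18,\frac{18}{-17} \right)} + 199 = \left(\left(-16\right) 18 + \frac{10 \frac{18}{-17}}{3}\right) + 199 = \left(-288 + \frac{10 \cdot 18 \left(- \frac{1}{17}\right)}{3}\right) + 199 = \left(-288 + \frac{10}{3} \left(- \frac{18}{17}\right)\right) + 199 = \left(-288 - \frac{60}{17}\right) + 199 = - \frac{4956}{17} + 199 = - \frac{1573}{17}$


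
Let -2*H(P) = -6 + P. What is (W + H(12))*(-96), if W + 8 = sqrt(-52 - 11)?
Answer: 1056 - 288*I*sqrt(7) ≈ 1056.0 - 761.98*I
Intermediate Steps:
H(P) = 3 - P/2 (H(P) = -(-6 + P)/2 = 3 - P/2)
W = -8 + 3*I*sqrt(7) (W = -8 + sqrt(-52 - 11) = -8 + sqrt(-63) = -8 + 3*I*sqrt(7) ≈ -8.0 + 7.9373*I)
(W + H(12))*(-96) = ((-8 + 3*I*sqrt(7)) + (3 - 1/2*12))*(-96) = ((-8 + 3*I*sqrt(7)) + (3 - 6))*(-96) = ((-8 + 3*I*sqrt(7)) - 3)*(-96) = (-11 + 3*I*sqrt(7))*(-96) = 1056 - 288*I*sqrt(7)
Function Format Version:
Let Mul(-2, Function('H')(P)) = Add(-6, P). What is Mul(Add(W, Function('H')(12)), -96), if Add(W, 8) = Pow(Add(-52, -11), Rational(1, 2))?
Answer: Add(1056, Mul(-288, I, Pow(7, Rational(1, 2)))) ≈ Add(1056.0, Mul(-761.98, I))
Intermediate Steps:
Function('H')(P) = Add(3, Mul(Rational(-1, 2), P)) (Function('H')(P) = Mul(Rational(-1, 2), Add(-6, P)) = Add(3, Mul(Rational(-1, 2), P)))
W = Add(-8, Mul(3, I, Pow(7, Rational(1, 2)))) (W = Add(-8, Pow(Add(-52, -11), Rational(1, 2))) = Add(-8, Pow(-63, Rational(1, 2))) = Add(-8, Mul(3, I, Pow(7, Rational(1, 2)))) ≈ Add(-8.0000, Mul(7.9373, I)))
Mul(Add(W, Function('H')(12)), -96) = Mul(Add(Add(-8, Mul(3, I, Pow(7, Rational(1, 2)))), Add(3, Mul(Rational(-1, 2), 12))), -96) = Mul(Add(Add(-8, Mul(3, I, Pow(7, Rational(1, 2)))), Add(3, -6)), -96) = Mul(Add(Add(-8, Mul(3, I, Pow(7, Rational(1, 2)))), -3), -96) = Mul(Add(-11, Mul(3, I, Pow(7, Rational(1, 2)))), -96) = Add(1056, Mul(-288, I, Pow(7, Rational(1, 2))))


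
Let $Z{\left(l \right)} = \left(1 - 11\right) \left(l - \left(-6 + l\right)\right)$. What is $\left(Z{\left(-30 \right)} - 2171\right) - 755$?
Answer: $-2986$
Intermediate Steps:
$Z{\left(l \right)} = -60$ ($Z{\left(l \right)} = \left(-10\right) 6 = -60$)
$\left(Z{\left(-30 \right)} - 2171\right) - 755 = \left(-60 - 2171\right) - 755 = -2231 - 755 = -2986$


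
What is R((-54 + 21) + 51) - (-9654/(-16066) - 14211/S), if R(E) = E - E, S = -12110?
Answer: -172611933/97279630 ≈ -1.7744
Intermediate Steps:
R(E) = 0
R((-54 + 21) + 51) - (-9654/(-16066) - 14211/S) = 0 - (-9654/(-16066) - 14211/(-12110)) = 0 - (-9654*(-1/16066) - 14211*(-1/12110)) = 0 - (4827/8033 + 14211/12110) = 0 - 1*172611933/97279630 = 0 - 172611933/97279630 = -172611933/97279630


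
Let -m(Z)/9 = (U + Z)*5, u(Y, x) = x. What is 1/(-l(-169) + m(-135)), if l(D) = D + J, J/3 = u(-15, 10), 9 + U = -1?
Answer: 1/6664 ≈ 0.00015006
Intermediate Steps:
U = -10 (U = -9 - 1 = -10)
J = 30 (J = 3*10 = 30)
l(D) = 30 + D (l(D) = D + 30 = 30 + D)
m(Z) = 450 - 45*Z (m(Z) = -9*(-10 + Z)*5 = -9*(-50 + 5*Z) = 450 - 45*Z)
1/(-l(-169) + m(-135)) = 1/(-(30 - 169) + (450 - 45*(-135))) = 1/(-1*(-139) + (450 + 6075)) = 1/(139 + 6525) = 1/6664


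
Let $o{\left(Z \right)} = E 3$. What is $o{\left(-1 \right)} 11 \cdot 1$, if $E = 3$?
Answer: $99$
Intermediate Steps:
$o{\left(Z \right)} = 9$ ($o{\left(Z \right)} = 3 \cdot 3 = 9$)
$o{\left(-1 \right)} 11 \cdot 1 = 9 \cdot 11 \cdot 1 = 99 \cdot 1 = 99$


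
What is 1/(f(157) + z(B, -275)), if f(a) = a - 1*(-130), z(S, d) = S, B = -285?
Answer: ½ ≈ 0.50000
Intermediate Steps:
f(a) = 130 + a (f(a) = a + 130 = 130 + a)
1/(f(157) + z(B, -275)) = 1/((130 + 157) - 285) = 1/(287 - 285) = 1/2 = ½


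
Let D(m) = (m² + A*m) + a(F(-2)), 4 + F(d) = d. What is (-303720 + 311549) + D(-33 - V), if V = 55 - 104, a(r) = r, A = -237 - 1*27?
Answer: 3855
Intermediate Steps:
F(d) = -4 + d
A = -264 (A = -237 - 27 = -264)
V = -49
D(m) = -6 + m² - 264*m (D(m) = (m² - 264*m) + (-4 - 2) = (m² - 264*m) - 6 = -6 + m² - 264*m)
(-303720 + 311549) + D(-33 - V) = (-303720 + 311549) + (-6 + (-33 - 1*(-49))² - 264*(-33 - 1*(-49))) = 7829 + (-6 + (-33 + 49)² - 264*(-33 + 49)) = 7829 + (-6 + 16² - 264*16) = 7829 + (-6 + 256 - 4224) = 7829 - 3974 = 3855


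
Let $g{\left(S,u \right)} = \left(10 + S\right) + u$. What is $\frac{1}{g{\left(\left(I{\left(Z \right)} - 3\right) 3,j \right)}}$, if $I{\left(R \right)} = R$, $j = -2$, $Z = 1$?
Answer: $\frac{1}{2} \approx 0.5$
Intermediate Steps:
$g{\left(S,u \right)} = 10 + S + u$
$\frac{1}{g{\left(\left(I{\left(Z \right)} - 3\right) 3,j \right)}} = \frac{1}{10 + \left(1 - 3\right) 3 - 2} = \frac{1}{10 - 6 - 2} = \frac{1}{2}$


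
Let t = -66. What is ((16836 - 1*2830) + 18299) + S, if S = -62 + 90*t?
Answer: 26303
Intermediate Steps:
S = -6002 (S = -62 + 90*(-66) = -62 - 5940 = -6002)
((16836 - 1*2830) + 18299) + S = ((16836 - 1*2830) + 18299) - 6002 = ((16836 - 2830) + 18299) - 6002 = (14006 + 18299) - 6002 = 32305 - 6002 = 26303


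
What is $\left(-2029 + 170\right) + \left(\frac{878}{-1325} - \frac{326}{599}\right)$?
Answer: $- \frac{1476399697}{793675} \approx -1860.2$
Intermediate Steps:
$\left(-2029 + 170\right) + \left(\frac{878}{-1325} - \frac{326}{599}\right) = -1859 + \left(878 \left(- \frac{1}{1325}\right) - \frac{326}{599}\right) = -1859 - \frac{957872}{793675} = - \frac{1476399697}{793675}$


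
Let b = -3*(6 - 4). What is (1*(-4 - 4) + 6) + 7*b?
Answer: -44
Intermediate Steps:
b = -6 (b = -3*2 = -6)
(1*(-4 - 4) + 6) + 7*b = (1*(-4 - 4) + 6) + 7*(-6) = (1*(-8) + 6) - 42 = (-8 + 6) - 42 = -2 - 42 = -44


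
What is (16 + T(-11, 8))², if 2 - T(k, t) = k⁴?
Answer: 213832129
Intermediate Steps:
T(k, t) = 2 - k⁴
(16 + T(-11, 8))² = (16 + (2 - 1*(-11)⁴))² = (16 + (2 - 1*14641))² = (16 + (2 - 14641))² = (16 - 14639)² = (-14623)² = 213832129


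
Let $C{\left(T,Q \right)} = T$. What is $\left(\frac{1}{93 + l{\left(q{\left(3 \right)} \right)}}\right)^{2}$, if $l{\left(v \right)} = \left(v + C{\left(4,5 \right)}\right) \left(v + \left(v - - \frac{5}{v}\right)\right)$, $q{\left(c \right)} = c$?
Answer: $\frac{9}{193600} \approx 4.6488 \cdot 10^{-5}$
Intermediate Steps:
$l{\left(v \right)} = \left(4 + v\right) \left(2 v + \frac{5}{v}\right)$ ($l{\left(v \right)} = \left(v + 4\right) \left(v + \left(v - - \frac{5}{v}\right)\right) = \left(4 + v\right) \left(v + \left(v + \frac{5}{v}\right)\right) = \left(4 + v\right) \left(2 v + \frac{5}{v}\right)$)
$\left(\frac{1}{93 + l{\left(q{\left(3 \right)} \right)}}\right)^{2} = \left(\frac{1}{93 + \left(5 + 2 \cdot 3^{2} + 8 \cdot 3 + \frac{20}{3}\right)}\right)^{2} = \left(\frac{1}{93 + \left(5 + 2 \cdot 9 + 24 + 20 \cdot \frac{1}{3}\right)}\right)^{2} = \left(\frac{1}{93 + \left(5 + 18 + 24 + \frac{20}{3}\right)}\right)^{2} = \left(\frac{1}{93 + \frac{161}{3}}\right)^{2} = \left(\frac{1}{\frac{440}{3}}\right)^{2} = \left(\frac{3}{440}\right)^{2} = \frac{9}{193600}$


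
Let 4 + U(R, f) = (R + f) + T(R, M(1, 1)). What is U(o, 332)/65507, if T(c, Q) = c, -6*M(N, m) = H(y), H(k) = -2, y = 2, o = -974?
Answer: -1620/65507 ≈ -0.024730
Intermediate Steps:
M(N, m) = ⅓ (M(N, m) = -⅙*(-2) = ⅓)
U(R, f) = -4 + f + 2*R (U(R, f) = -4 + ((R + f) + R) = -4 + (f + 2*R) = -4 + f + 2*R)
U(o, 332)/65507 = (-4 + 332 + 2*(-974))/65507 = (-4 + 332 - 1948)*(1/65507) = -1620*1/65507 = -1620/65507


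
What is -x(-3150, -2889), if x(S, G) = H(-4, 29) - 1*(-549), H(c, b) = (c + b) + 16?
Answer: -590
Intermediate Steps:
H(c, b) = 16 + b + c (H(c, b) = (b + c) + 16 = 16 + b + c)
x(S, G) = 590 (x(S, G) = (16 + 29 - 4) - 1*(-549) = 41 + 549 = 590)
-x(-3150, -2889) = -1*590 = -590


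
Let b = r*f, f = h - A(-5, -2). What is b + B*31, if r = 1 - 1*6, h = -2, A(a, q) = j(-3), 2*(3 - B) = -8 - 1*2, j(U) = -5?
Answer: 233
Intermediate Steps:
B = 8 (B = 3 - (-8 - 1*2)/2 = 3 - (-8 - 2)/2 = 3 - ½*(-10) = 3 + 5 = 8)
A(a, q) = -5
f = 3 (f = -2 - 1*(-5) = -2 + 5 = 3)
r = -5 (r = 1 - 6 = -5)
b = -15 (b = -5*3 = -15)
b + B*31 = -15 + 8*31 = -15 + 248 = 233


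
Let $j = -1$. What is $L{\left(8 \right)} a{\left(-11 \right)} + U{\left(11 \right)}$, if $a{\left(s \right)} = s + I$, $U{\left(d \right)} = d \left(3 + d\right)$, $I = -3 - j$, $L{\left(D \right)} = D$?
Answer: $50$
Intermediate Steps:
$I = -2$ ($I = -3 - -1 = -3 + 1 = -2$)
$a{\left(s \right)} = -2 + s$ ($a{\left(s \right)} = s - 2 = -2 + s$)
$L{\left(8 \right)} a{\left(-11 \right)} + U{\left(11 \right)} = 8 \left(-2 - 11\right) + 11 \left(3 + 11\right) = 8 \left(-13\right) + 11 \cdot 14 = -104 + 154 = 50$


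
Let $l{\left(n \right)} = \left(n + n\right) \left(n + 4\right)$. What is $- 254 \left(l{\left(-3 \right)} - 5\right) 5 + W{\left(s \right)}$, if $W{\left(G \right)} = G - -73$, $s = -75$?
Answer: $13968$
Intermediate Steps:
$l{\left(n \right)} = 2 n \left(4 + n\right)$
$W{\left(G \right)} = 73 + G$ ($W{\left(G \right)} = G + 73 = 73 + G$)
$- 254 \left(l{\left(-3 \right)} - 5\right) 5 + W{\left(s \right)} = - 254 \left(2 \left(-3\right) \left(4 - 3\right) - 5\right) 5 + \left(73 - 75\right) = - 254 \left(2 \left(-3\right) 1 - 5\right) 5 - 2 = - 254 \left(-6 - 5\right) 5 - 2 = - 254 \left(\left(-11\right) 5\right) - 2 = \left(-254\right) \left(-55\right) - 2 = 13970 - 2 = 13968$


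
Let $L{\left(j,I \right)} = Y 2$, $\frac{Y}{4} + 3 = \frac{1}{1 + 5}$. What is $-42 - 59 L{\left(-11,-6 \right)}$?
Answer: $\frac{3886}{3} \approx 1295.3$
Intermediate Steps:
$Y = - \frac{34}{3}$ ($Y = -12 + \frac{4}{1 + 5} = -12 + \frac{4}{6} = -12 + 4 \cdot \frac{1}{6} = -12 + \frac{2}{3} = - \frac{34}{3} \approx -11.333$)
$L{\left(j,I \right)} = - \frac{68}{3}$ ($L{\left(j,I \right)} = \left(- \frac{34}{3}\right) 2 = - \frac{68}{3}$)
$-42 - 59 L{\left(-11,-6 \right)} = -42 - - \frac{4012}{3} = -42 + \frac{4012}{3} = \frac{3886}{3}$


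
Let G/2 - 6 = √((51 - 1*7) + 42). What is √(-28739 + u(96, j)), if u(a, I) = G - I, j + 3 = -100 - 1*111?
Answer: √(-28513 + 2*√86) ≈ 168.8*I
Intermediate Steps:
j = -214 (j = -3 + (-100 - 1*111) = -3 + (-100 - 111) = -3 - 211 = -214)
G = 12 + 2*√86 (G = 12 + 2*√((51 - 1*7) + 42) = 12 + 2*√((51 - 7) + 42) = 12 + 2*√(44 + 42) = 12 + 2*√86 ≈ 30.547)
u(a, I) = 12 - I + 2*√86 (u(a, I) = (12 + 2*√86) - I = 12 - I + 2*√86)
√(-28739 + u(96, j)) = √(-28739 + (12 - 1*(-214) + 2*√86)) = √(-28739 + (12 + 214 + 2*√86)) = √(-28739 + (226 + 2*√86)) = √(-28513 + 2*√86)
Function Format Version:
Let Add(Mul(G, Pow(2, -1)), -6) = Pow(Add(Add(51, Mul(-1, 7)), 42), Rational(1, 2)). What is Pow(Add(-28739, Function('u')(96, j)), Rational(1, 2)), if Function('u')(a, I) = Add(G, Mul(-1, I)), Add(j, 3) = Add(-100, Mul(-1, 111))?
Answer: Pow(Add(-28513, Mul(2, Pow(86, Rational(1, 2)))), Rational(1, 2)) ≈ Mul(168.80, I)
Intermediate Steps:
j = -214 (j = Add(-3, Add(-100, Mul(-1, 111))) = Add(-3, Add(-100, -111)) = Add(-3, -211) = -214)
G = Add(12, Mul(2, Pow(86, Rational(1, 2)))) (G = Add(12, Mul(2, Pow(Add(Add(51, Mul(-1, 7)), 42), Rational(1, 2)))) = Add(12, Mul(2, Pow(Add(Add(51, -7), 42), Rational(1, 2)))) = Add(12, Mul(2, Pow(Add(44, 42), Rational(1, 2)))) = Add(12, Mul(2, Pow(86, Rational(1, 2)))) ≈ 30.547)
Function('u')(a, I) = Add(12, Mul(-1, I), Mul(2, Pow(86, Rational(1, 2)))) (Function('u')(a, I) = Add(Add(12, Mul(2, Pow(86, Rational(1, 2)))), Mul(-1, I)) = Add(12, Mul(-1, I), Mul(2, Pow(86, Rational(1, 2)))))
Pow(Add(-28739, Function('u')(96, j)), Rational(1, 2)) = Pow(Add(-28739, Add(12, Mul(-1, -214), Mul(2, Pow(86, Rational(1, 2))))), Rational(1, 2)) = Pow(Add(-28739, Add(12, 214, Mul(2, Pow(86, Rational(1, 2))))), Rational(1, 2)) = Pow(Add(-28739, Add(226, Mul(2, Pow(86, Rational(1, 2))))), Rational(1, 2)) = Pow(Add(-28513, Mul(2, Pow(86, Rational(1, 2)))), Rational(1, 2))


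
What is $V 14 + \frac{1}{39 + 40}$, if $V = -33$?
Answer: $- \frac{36497}{79} \approx -461.99$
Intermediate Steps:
$V 14 + \frac{1}{39 + 40} = \left(-33\right) 14 + \frac{1}{39 + 40} = -462 + \frac{1}{79} = - \frac{36497}{79}$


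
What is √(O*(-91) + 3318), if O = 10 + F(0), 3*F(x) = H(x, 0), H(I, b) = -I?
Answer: 2*√602 ≈ 49.071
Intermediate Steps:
F(x) = -x/3 (F(x) = (-x)/3 = -x/3)
O = 10 (O = 10 - ⅓*0 = 10 + 0 = 10)
√(O*(-91) + 3318) = √(10*(-91) + 3318) = √(-910 + 3318) = √2408 = 2*√602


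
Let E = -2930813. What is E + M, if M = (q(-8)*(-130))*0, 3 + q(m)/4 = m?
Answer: -2930813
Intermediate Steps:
q(m) = -12 + 4*m
M = 0 (M = ((-12 + 4*(-8))*(-130))*0 = ((-12 - 32)*(-130))*0 = -44*(-130)*0 = 5720*0 = 0)
E + M = -2930813 + 0 = -2930813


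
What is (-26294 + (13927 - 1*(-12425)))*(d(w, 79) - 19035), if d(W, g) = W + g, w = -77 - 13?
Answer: -1104668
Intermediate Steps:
w = -90
(-26294 + (13927 - 1*(-12425)))*(d(w, 79) - 19035) = (-26294 + (13927 - 1*(-12425)))*((-90 + 79) - 19035) = (-26294 + (13927 + 12425))*(-11 - 19035) = (-26294 + 26352)*(-19046) = 58*(-19046) = -1104668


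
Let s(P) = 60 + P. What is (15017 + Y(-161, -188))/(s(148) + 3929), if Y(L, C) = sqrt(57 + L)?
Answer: 15017/4137 + 2*I*sqrt(26)/4137 ≈ 3.6299 + 0.0024651*I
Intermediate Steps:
(15017 + Y(-161, -188))/(s(148) + 3929) = (15017 + sqrt(57 - 161))/((60 + 148) + 3929) = (15017 + sqrt(-104))/(208 + 3929) = (15017 + 2*I*sqrt(26))/4137 = (15017 + 2*I*sqrt(26))*(1/4137) = 15017/4137 + 2*I*sqrt(26)/4137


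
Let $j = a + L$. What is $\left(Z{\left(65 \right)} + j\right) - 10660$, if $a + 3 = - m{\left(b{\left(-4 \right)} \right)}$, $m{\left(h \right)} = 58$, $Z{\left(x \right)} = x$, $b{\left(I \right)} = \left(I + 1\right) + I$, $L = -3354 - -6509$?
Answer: $-7501$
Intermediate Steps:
$L = 3155$ ($L = -3354 + 6509 = 3155$)
$b{\left(I \right)} = 1 + 2 I$ ($b{\left(I \right)} = \left(1 + I\right) + I = 1 + 2 I$)
$a = -61$ ($a = -3 - 58 = -61$)
$j = 3094$ ($j = -61 + 3155 = 3094$)
$\left(Z{\left(65 \right)} + j\right) - 10660 = \left(65 + 3094\right) - 10660 = 3159 - 10660 = -7501$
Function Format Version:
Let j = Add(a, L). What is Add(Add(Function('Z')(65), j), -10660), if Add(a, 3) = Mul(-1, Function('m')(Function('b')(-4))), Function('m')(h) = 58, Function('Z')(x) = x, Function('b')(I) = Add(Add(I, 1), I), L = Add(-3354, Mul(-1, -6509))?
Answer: -7501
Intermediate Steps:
L = 3155 (L = Add(-3354, 6509) = 3155)
Function('b')(I) = Add(1, Mul(2, I)) (Function('b')(I) = Add(Add(1, I), I) = Add(1, Mul(2, I)))
a = -61 (a = Add(-3, Mul(-1, 58)) = Add(-3, -58) = -61)
j = 3094 (j = Add(-61, 3155) = 3094)
Add(Add(Function('Z')(65), j), -10660) = Add(Add(65, 3094), -10660) = Add(3159, -10660) = -7501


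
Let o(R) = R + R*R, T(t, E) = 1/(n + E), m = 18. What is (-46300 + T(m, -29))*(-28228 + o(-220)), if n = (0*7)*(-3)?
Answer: -923778288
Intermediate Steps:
n = 0 (n = 0*(-3) = 0)
T(t, E) = 1/E (T(t, E) = 1/(0 + E) = 1/E)
o(R) = R + R**2
(-46300 + T(m, -29))*(-28228 + o(-220)) = (-46300 + 1/(-29))*(-28228 - 220*(1 - 220)) = (-46300 - 1/29)*(-28228 - 220*(-219)) = -1342701*(-28228 + 48180)/29 = -1342701/29*19952 = -923778288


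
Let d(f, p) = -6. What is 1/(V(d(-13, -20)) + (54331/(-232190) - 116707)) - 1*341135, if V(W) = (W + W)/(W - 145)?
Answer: -1395867575185478375/4091833365531 ≈ -3.4114e+5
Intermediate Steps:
V(W) = 2*W/(-145 + W) (V(W) = (2*W)/(-145 + W) = 2*W/(-145 + W))
1/(V(d(-13, -20)) + (54331/(-232190) - 116707)) - 1*341135 = 1/(2*(-6)/(-145 - 6) + (54331/(-232190) - 116707)) - 1*341135 = 1/(2*(-6)/(-151) + (54331*(-1/232190) - 116707)) - 341135 = 1/(2*(-6)*(-1/151) + (-54331/232190 - 116707)) - 341135 = 1/(12/151 - 27098252661/232190) - 341135 = 1/(-4091833365531/35060690) - 341135 = -35060690/4091833365531 - 341135 = -1395867575185478375/4091833365531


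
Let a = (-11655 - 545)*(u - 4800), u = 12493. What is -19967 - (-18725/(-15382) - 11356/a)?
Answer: -1801721599248462/90229466075 ≈ -19968.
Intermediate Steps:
a = -93854600 (a = (-11655 - 545)*(12493 - 4800) = -12200*7693 = -93854600)
-19967 - (-18725/(-15382) - 11356/a) = -19967 - (-18725/(-15382) - 11356/(-93854600)) = -19967 - (-18725*(-1/15382) - 11356*(-1/93854600)) = -19967 - (18725/15382 + 2839/23463650) = -19967 - 1*109850128937/90229466075 = -19967 - 109850128937/90229466075 = -1801721599248462/90229466075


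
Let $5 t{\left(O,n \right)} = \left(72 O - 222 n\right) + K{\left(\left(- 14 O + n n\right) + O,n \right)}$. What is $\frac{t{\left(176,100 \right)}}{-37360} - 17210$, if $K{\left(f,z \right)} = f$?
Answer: $- \frac{401853273}{23350} \approx -17210.0$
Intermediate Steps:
$t{\left(O,n \right)} = - \frac{222 n}{5} + \frac{n^{2}}{5} + \frac{59 O}{5}$ ($t{\left(O,n \right)} = \frac{\left(72 O - 222 n\right) - \left(13 O - n n\right)}{5} = \frac{\left(- 222 n + 72 O\right) - \left(- n^{2} + 13 O\right)}{5} = \frac{n^{2} - 222 n + 59 O}{5} = - \frac{222 n}{5} + \frac{n^{2}}{5} + \frac{59 O}{5}$)
$\frac{t{\left(176,100 \right)}}{-37360} - 17210 = \frac{\left(- \frac{222}{5}\right) 100 + \frac{100^{2}}{5} + \frac{59}{5} \cdot 176}{-37360} - 17210 = \left(-4440 + \frac{1}{5} \cdot 10000 + \frac{10384}{5}\right) \left(- \frac{1}{37360}\right) - 17210 = \left(-4440 + 2000 + \frac{10384}{5}\right) \left(- \frac{1}{37360}\right) - 17210 = \left(- \frac{1816}{5}\right) \left(- \frac{1}{37360}\right) - 17210 = \frac{227}{23350} - 17210 = - \frac{401853273}{23350}$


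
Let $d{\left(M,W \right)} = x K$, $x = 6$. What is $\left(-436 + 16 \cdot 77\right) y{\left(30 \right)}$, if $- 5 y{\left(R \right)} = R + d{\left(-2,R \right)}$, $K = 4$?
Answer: $- \frac{42984}{5} \approx -8596.8$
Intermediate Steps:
$d{\left(M,W \right)} = 24$ ($d{\left(M,W \right)} = 6 \cdot 4 = 24$)
$y{\left(R \right)} = - \frac{24}{5} - \frac{R}{5}$ ($y{\left(R \right)} = - \frac{R + 24}{5} = - \frac{24 + R}{5} = - \frac{24}{5} - \frac{R}{5}$)
$\left(-436 + 16 \cdot 77\right) y{\left(30 \right)} = \left(-436 + 16 \cdot 77\right) \left(- \frac{24}{5} - 6\right) = \left(-436 + 1232\right) \left(- \frac{24}{5} - 6\right) = 796 \left(- \frac{54}{5}\right) = - \frac{42984}{5}$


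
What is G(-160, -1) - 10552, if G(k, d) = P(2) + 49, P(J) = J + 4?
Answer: -10497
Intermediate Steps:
P(J) = 4 + J
G(k, d) = 55 (G(k, d) = (4 + 2) + 49 = 6 + 49 = 55)
G(-160, -1) - 10552 = 55 - 10552 = -10497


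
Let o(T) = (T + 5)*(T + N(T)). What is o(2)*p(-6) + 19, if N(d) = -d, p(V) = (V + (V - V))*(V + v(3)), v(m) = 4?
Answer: 19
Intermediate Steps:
p(V) = V*(4 + V) (p(V) = (V + (V - V))*(V + 4) = (V + 0)*(4 + V) = V*(4 + V))
o(T) = 0 (o(T) = (T + 5)*(T - T) = (5 + T)*0 = 0)
o(2)*p(-6) + 19 = 0*(-6*(4 - 6)) + 19 = 0*(-6*(-2)) + 19 = 0*12 + 19 = 0 + 19 = 19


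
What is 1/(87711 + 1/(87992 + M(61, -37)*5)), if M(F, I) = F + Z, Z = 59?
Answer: 88592/7770492913 ≈ 1.1401e-5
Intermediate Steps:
M(F, I) = 59 + F (M(F, I) = F + 59 = 59 + F)
1/(87711 + 1/(87992 + M(61, -37)*5)) = 1/(87711 + 1/(87992 + (59 + 61)*5)) = 1/(87711 + 1/(87992 + 120*5)) = 1/(87711 + 1/(87992 + 600)) = 1/(87711 + 1/88592) = 1/(7770492913/88592) = 88592/7770492913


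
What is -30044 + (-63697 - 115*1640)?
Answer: -282341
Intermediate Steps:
-30044 + (-63697 - 115*1640) = -30044 + (-63697 - 188600) = -30044 - 252297 = -282341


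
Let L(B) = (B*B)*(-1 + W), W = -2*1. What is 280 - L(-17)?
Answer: 1147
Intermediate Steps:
W = -2
L(B) = -3*B² (L(B) = (B*B)*(-1 - 2) = B²*(-3) = -3*B²)
280 - L(-17) = 280 - (-3)*(-17)² = 280 - (-3)*289 = 280 - 1*(-867) = 280 + 867 = 1147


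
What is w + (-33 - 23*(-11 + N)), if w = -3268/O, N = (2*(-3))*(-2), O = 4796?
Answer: -67961/1199 ≈ -56.681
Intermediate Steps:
N = 12 (N = -6*(-2) = 12)
w = -817/1199 (w = -3268/4796 = -3268*1/4796 = -817/1199 ≈ -0.68140)
w + (-33 - 23*(-11 + N)) = -817/1199 + (-33 - 23*(-11 + 12)) = -817/1199 + (-33 - 23*1) = -817/1199 + (-33 - 23) = -817/1199 - 56 = -67961/1199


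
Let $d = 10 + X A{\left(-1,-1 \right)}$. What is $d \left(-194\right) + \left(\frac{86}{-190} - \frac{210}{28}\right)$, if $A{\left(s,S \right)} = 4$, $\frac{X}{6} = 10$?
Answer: $- \frac{9216511}{190} \approx -48508.0$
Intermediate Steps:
$X = 60$ ($X = 6 \cdot 10 = 60$)
$d = 250$ ($d = 10 + 60 \cdot 4 = 10 + 240 = 250$)
$d \left(-194\right) + \left(\frac{86}{-190} - \frac{210}{28}\right) = 250 \left(-194\right) + \left(\frac{86}{-190} - \frac{210}{28}\right) = -48500 + \left(86 \left(- \frac{1}{190}\right) - \frac{15}{2}\right) = -48500 - \frac{1511}{190} = - \frac{9216511}{190}$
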